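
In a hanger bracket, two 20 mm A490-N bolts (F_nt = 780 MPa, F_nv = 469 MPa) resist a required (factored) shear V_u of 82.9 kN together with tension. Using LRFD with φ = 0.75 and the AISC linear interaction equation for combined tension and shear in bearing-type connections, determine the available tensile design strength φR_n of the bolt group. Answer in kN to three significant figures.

340 kN

A_b = π·20²/4 = 314.2 mm²; f_rv = 82.9 × 1000 / (2 × 314.2) = 131.9 MPa.
F'_nt = 1.3 F_nt − (F_nt / φF_nv) f_rv = 1.3·780 − (780/(0.75·469))·131.9 = 721.4 MPa, capped at F_nt → F'_nt = 721.4 MPa.
R_n = F'_nt · A_b · n = 721.4 × 314.2 × 2 / 1000 = 453.3 kN.
Design strength φR_n = 0.75 × 453.3 = 340 kN.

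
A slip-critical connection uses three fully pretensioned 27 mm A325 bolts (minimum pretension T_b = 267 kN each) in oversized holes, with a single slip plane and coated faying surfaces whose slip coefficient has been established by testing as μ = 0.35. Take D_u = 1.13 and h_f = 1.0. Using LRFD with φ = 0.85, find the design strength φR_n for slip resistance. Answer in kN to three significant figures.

269 kN

R_n = μ · D_u · h_f · T_b · n_s · n_b = 0.35 × 1.13 × 1.0 × 267 × 1 × 3 = 316.8 kN.
Design strength φR_n = 0.85 × 316.8 = 269 kN.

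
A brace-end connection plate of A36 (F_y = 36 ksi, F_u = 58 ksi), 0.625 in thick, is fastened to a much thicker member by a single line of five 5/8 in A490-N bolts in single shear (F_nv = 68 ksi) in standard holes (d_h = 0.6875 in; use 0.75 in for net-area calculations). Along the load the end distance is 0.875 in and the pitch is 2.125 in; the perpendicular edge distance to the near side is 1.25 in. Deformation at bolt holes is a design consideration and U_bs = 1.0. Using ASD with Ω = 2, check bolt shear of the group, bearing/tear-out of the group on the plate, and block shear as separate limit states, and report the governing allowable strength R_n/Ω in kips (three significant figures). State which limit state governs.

Bolt shear: A_b = π·0.625²/4 = 0.3068 in²; R_n = 68 × 0.3068 × 5 × 1 = 104.3 kips → 104.3 / 2 = 52.2 kips.
Bearing: edge l_c = 0.5312, r_n = 23.11 kips; interior l_c = 1.438, r_n = 54.38 kips; R_n = 23.11 + 4·54.38 = 240.6 kips → 120 kips.
Block shear: A_gv = 5.859, A_nv = 3.75, A_nt = 0.5469 in²; R_n = min(0.6F_uA_nv, 0.6F_yA_gv) + U_bs·F_u·A_nt = 158.3 kips → 79.1 kips.
Bolt shear governs: 52.2 kips.

52.2 kips (bolt shear governs)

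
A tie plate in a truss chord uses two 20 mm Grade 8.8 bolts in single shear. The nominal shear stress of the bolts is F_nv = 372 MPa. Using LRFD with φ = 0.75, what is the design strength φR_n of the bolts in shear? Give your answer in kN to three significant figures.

A_b = π × 20² / 4 = 314.2 mm².
R_n = F_nv · A_b · n · n_s = 372 × 314.2 × 2 × 1 / 1000 = 233.7 kN.
Design strength φR_n = 0.75 × 233.7 = 175 kN.

175 kN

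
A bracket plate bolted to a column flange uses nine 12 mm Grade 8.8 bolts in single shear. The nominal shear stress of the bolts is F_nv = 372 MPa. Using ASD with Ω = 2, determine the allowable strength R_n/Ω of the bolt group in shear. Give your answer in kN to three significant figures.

A_b = π × 12² / 4 = 113.1 mm².
R_n = F_nv · A_b · n · n_s = 372 × 113.1 × 9 × 1 / 1000 = 378.6 kN.
Allowable strength R_n/Ω = 378.6 / 2 = 189 kN.

189 kN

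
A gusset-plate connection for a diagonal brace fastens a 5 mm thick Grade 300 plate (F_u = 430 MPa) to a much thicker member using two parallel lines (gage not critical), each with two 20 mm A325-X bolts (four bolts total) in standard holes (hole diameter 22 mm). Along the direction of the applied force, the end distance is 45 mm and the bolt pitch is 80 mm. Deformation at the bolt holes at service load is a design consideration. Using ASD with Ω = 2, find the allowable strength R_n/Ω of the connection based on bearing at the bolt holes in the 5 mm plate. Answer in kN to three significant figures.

Per bolt r_n = 1.2 l_c t F_u ≤ 2.4 d t F_u; upper limit = 2.4 × 20 × 5 × 430 / 1000 = 103.2 kN.
Edge bolt: l_c = 45 − 22/2 = 34 mm → 1.2 × 34 × 5 × 430 / 1000 = 87.72 → r_n = 87.72 kN.
Interior bolts: l_c = 80 − 22 = 58 mm → 1.2 × 58 × 5 × 430 / 1000 = 149.6 → r_n = 103.2 kN.
R_n = 2 × 87.72 + 2 × 103.2 = 381.8 kN.
Allowable strength R_n/Ω = 381.8 / 2 = 191 kN.

191 kN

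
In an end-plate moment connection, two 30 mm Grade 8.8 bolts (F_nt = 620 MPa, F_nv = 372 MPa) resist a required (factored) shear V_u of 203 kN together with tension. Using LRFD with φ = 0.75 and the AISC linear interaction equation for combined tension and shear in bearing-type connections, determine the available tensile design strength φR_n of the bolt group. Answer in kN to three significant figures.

516 kN

A_b = π·30²/4 = 706.9 mm²; f_rv = 203 × 1000 / (2 × 706.9) = 143.6 MPa.
F'_nt = 1.3 F_nt − (F_nt / φF_nv) f_rv = 1.3·620 − (620/(0.75·372))·143.6 = 486.9 MPa, capped at F_nt → F'_nt = 486.9 MPa.
R_n = F'_nt · A_b · n = 486.9 × 706.9 × 2 / 1000 = 688.3 kN.
Design strength φR_n = 0.75 × 688.3 = 516 kN.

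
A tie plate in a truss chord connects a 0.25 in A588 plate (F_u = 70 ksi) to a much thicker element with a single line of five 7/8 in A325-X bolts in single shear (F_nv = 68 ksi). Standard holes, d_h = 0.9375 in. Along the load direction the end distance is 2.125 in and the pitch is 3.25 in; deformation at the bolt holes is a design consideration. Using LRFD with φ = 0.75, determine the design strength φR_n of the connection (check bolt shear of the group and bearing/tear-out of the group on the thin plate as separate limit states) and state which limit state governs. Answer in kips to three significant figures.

Bolt shear: A_b = π·0.875²/4 = 0.6013 in²; R_n = 68 × 0.6013 × 5 × 1 = 204.4 kips → 0.75 × 204.4 = 153 kips.
Bearing (1.2 l_c t F_u ≤ 2.4 d t F_u): upper limit = 2.4·0.875·0.25·70 = 36.75 kips.
  Edge l_c = 2.125 − 0.9375/2 = 1.656 → r_n = 34.78 kips; interior l_c = 3.25 − 0.9375 = 2.312 → r_n = 36.75 kips.
  R_n,bearing = 1·34.78 + 4·36.75 = 181.8 kips → 0.75 × 181.8 = 136 kips.
Bearing governs: 136 kips.

136 kips (bearing governs)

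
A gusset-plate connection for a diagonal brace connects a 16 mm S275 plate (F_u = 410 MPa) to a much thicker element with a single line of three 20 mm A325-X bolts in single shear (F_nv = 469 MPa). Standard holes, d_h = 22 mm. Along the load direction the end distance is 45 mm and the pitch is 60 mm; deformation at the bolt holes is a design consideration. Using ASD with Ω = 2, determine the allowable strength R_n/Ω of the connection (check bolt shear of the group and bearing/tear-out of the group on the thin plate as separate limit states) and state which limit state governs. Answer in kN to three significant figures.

Bolt shear: A_b = π·20²/4 = 314.2 mm²; R_n = 469 × 314.2 × 3 × 1 / 1000 = 442 kN → 442 / 2 = 221 kN.
Bearing (1.2 l_c t F_u ≤ 2.4 d t F_u): upper limit = 2.4·20·16·410 / 1000 = 314.9 kN.
  Edge l_c = 45 − 22/2 = 34 → r_n = 267.6 kN; interior l_c = 60 − 22 = 38 → r_n = 299.1 kN.
  R_n,bearing = 1·267.6 + 2·299.1 = 865.9 kN → 865.9 / 2 = 433 kN.
Bolt shear governs: 221 kN.

221 kN (bolt shear governs)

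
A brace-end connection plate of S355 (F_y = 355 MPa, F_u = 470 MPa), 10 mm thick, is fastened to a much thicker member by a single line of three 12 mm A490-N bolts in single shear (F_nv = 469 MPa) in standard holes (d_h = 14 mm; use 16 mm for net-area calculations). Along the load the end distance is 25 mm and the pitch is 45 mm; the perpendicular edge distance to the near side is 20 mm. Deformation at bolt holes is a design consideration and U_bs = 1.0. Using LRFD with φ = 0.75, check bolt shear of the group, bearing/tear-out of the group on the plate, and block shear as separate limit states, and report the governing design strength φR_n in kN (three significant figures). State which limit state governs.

119 kN (bolt shear governs)

Bolt shear: A_b = π·12²/4 = 113.1 mm²; R_n = 469 × 113.1 × 3 × 1 / 1000 = 159.1 kN → 0.75 × 159.1 = 119 kN.
Bearing: edge l_c = 18, r_n = 101.5 kN; interior l_c = 31, r_n = 135.4 kN; R_n = 101.5 + 2·135.4 = 372.2 kN → 279 kN.
Block shear: A_gv = 1150, A_nv = 750, A_nt = 120 mm²; R_n = min(0.6F_uA_nv, 0.6F_yA_gv) + U_bs·F_u·A_nt = 267.9 kN → 201 kN.
Bolt shear governs: 119 kN.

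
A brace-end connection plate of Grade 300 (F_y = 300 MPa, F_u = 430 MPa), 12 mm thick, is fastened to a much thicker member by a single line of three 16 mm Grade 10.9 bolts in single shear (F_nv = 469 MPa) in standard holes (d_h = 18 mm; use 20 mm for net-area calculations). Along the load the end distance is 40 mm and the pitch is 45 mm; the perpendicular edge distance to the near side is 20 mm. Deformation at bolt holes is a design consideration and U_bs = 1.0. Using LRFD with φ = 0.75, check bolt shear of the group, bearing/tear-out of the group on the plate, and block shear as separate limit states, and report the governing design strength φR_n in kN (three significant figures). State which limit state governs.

212 kN (bolt shear governs)

Bolt shear: A_b = π·16²/4 = 201.1 mm²; R_n = 469 × 201.1 × 3 × 1 / 1000 = 282.9 kN → 0.75 × 282.9 = 212 kN.
Bearing: edge l_c = 31, r_n = 192 kN; interior l_c = 27, r_n = 167.2 kN; R_n = 192 + 2·167.2 = 526.3 kN → 395 kN.
Block shear: A_gv = 1560, A_nv = 960, A_nt = 120 mm²; R_n = min(0.6F_uA_nv, 0.6F_yA_gv) + U_bs·F_u·A_nt = 299.3 kN → 224 kN.
Bolt shear governs: 212 kN.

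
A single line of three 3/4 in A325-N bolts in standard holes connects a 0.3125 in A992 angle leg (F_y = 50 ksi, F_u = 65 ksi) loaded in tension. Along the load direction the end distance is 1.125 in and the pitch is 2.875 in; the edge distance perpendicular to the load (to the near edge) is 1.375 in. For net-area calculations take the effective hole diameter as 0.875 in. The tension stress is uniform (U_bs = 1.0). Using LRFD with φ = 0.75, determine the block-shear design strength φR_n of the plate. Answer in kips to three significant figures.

Shear plane L_v = 1.125 + 2·2.875 = 6.875 in; A_gv = 6.875 × 0.3125 = 2.148 in².
A_nv = (6.875 − 2.5·0.875) × 0.3125 = 1.465 in².
A_nt = (1.375 − 0.5·0.875) × 0.3125 = 0.293 in².
0.6 F_u A_nv = 57.13 kips; 0.6 F_y A_gv = 64.45 kips → shear rupture governs the shear term.
R_n = 57.13 + 1.0 × 65 × 0.293 = 76.17 kips.
Design strength φR_n = 0.75 × 76.17 = 57.1 kips.

57.1 kips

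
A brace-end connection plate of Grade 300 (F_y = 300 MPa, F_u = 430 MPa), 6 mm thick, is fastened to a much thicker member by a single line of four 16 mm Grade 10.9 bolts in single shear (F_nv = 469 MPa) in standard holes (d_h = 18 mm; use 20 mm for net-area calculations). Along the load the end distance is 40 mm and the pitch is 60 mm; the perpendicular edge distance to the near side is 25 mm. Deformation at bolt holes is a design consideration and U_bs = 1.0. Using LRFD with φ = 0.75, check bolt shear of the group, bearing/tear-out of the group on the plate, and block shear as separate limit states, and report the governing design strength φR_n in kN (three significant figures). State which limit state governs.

203 kN (block shear governs)

Bolt shear: A_b = π·16²/4 = 201.1 mm²; R_n = 469 × 201.1 × 4 × 1 / 1000 = 377.2 kN → 0.75 × 377.2 = 283 kN.
Bearing: edge l_c = 31, r_n = 95.98 kN; interior l_c = 42, r_n = 99.07 kN; R_n = 95.98 + 3·99.07 = 393.2 kN → 295 kN.
Block shear: A_gv = 1320, A_nv = 900, A_nt = 90 mm²; R_n = min(0.6F_uA_nv, 0.6F_yA_gv) + U_bs·F_u·A_nt = 270.9 kN → 203 kN.
Block shear governs: 203 kN.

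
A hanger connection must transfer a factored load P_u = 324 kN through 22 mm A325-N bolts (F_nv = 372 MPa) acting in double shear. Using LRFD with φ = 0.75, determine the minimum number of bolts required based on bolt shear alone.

A_b = π·22²/4 = 380.1 mm².
Per-bolt design strength φR_n = 0.75 × 372 × 380.1 × 2 / 1000 = 212.1 kN.
n ≥ 324 / 212.1 = 1.527 → use 2 bolts.

2 bolts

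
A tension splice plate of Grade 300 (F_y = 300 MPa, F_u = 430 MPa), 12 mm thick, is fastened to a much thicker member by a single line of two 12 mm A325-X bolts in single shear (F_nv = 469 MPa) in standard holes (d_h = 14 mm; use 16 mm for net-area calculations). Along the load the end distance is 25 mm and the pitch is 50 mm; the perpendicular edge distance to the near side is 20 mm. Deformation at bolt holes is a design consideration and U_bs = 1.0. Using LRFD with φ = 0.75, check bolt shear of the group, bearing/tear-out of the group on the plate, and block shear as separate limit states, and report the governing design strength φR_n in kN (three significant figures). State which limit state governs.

Bolt shear: A_b = π·12²/4 = 113.1 mm²; R_n = 469 × 113.1 × 2 × 1 / 1000 = 106.1 kN → 0.75 × 106.1 = 79.6 kN.
Bearing: edge l_c = 18, r_n = 111.5 kN; interior l_c = 36, r_n = 148.6 kN; R_n = 111.5 + 1·148.6 = 260.1 kN → 195 kN.
Block shear: A_gv = 900, A_nv = 612, A_nt = 144 mm²; R_n = min(0.6F_uA_nv, 0.6F_yA_gv) + U_bs·F_u·A_nt = 219.8 kN → 165 kN.
Bolt shear governs: 79.6 kN.

79.6 kN (bolt shear governs)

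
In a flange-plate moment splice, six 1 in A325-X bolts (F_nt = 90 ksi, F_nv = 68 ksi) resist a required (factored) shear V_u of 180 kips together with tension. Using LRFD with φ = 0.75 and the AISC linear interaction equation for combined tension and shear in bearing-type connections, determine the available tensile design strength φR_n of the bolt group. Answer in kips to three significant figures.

175 kips

A_b = π·1²/4 = 0.7854 in²; f_rv = 180 / (6 × 0.7854) = 38.2 ksi.
F'_nt = 1.3 F_nt − (F_nt / φF_nv) f_rv = 1.3·90 − (90/(0.75·68))·38.2 = 49.59 ksi, capped at F_nt → F'_nt = 49.59 ksi.
R_n = F'_nt · A_b · n = 49.59 × 0.7854 × 6 = 233.7 kips.
Design strength φR_n = 0.75 × 233.7 = 175 kips.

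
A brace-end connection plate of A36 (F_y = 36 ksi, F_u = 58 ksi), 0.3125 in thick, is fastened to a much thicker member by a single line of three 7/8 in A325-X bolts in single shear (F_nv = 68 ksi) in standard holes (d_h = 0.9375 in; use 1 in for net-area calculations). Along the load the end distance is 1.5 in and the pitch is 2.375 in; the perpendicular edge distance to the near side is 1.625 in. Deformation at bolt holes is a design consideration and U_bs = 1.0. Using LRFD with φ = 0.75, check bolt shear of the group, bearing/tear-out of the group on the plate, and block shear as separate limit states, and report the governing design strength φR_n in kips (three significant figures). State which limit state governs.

Bolt shear: A_b = π·0.875²/4 = 0.6013 in²; R_n = 68 × 0.6013 × 3 × 1 = 122.7 kips → 0.75 × 122.7 = 92 kips.
Bearing: edge l_c = 1.031, r_n = 22.43 kips; interior l_c = 1.438, r_n = 31.27 kips; R_n = 22.43 + 2·31.27 = 84.96 kips → 63.7 kips.
Block shear: A_gv = 1.953, A_nv = 1.172, A_nt = 0.3516 in²; R_n = min(0.6F_uA_nv, 0.6F_yA_gv) + U_bs·F_u·A_nt = 61.17 kips → 45.9 kips.
Block shear governs: 45.9 kips.

45.9 kips (block shear governs)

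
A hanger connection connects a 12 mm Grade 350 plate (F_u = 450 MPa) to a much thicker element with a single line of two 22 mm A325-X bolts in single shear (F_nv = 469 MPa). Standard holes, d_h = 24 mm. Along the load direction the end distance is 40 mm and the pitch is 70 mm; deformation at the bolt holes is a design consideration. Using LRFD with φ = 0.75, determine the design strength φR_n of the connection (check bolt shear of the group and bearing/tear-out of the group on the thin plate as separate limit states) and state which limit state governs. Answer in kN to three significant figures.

Bolt shear: A_b = π·22²/4 = 380.1 mm²; R_n = 469 × 380.1 × 2 × 1 / 1000 = 356.6 kN → 0.75 × 356.6 = 267 kN.
Bearing (1.2 l_c t F_u ≤ 2.4 d t F_u): upper limit = 2.4·22·12·450 / 1000 = 285.1 kN.
  Edge l_c = 40 − 24/2 = 28 → r_n = 181.4 kN; interior l_c = 70 − 24 = 46 → r_n = 285.1 kN.
  R_n,bearing = 1·181.4 + 1·285.1 = 466.6 kN → 0.75 × 466.6 = 350 kN.
Bolt shear governs: 267 kN.

267 kN (bolt shear governs)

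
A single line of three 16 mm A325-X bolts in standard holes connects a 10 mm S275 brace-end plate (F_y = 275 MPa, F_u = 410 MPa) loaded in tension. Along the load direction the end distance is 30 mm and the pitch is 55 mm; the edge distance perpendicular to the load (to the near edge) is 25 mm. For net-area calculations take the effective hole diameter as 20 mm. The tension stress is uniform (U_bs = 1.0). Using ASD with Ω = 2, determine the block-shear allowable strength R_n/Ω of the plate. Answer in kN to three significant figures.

141 kN

Shear plane L_v = 30 + 2·55 = 140 mm; A_gv = 140 × 10 = 1400 mm².
A_nv = (140 − 2.5·20) × 10 = 900 mm².
A_nt = (25 − 0.5·20) × 10 = 150 mm².
0.6 F_u A_nv = 221.4 kN; 0.6 F_y A_gv = 231 kN → shear rupture governs the shear term.
R_n = 221.4 + 1.0 × 410 × 150 / 1000 = 282.9 kN.
Allowable strength R_n/Ω = 282.9 / 2 = 141 kN.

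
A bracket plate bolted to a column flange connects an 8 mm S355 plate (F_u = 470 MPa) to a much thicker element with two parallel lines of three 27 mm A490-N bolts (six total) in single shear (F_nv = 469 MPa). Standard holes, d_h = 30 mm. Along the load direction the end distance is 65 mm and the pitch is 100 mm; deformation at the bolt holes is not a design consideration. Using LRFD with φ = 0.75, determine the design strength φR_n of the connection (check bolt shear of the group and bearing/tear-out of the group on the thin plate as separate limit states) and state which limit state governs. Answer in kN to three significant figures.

Bolt shear: A_b = π·27²/4 = 572.6 mm²; R_n = 469 × 572.6 × 6 × 1 / 1000 = 1611 kN → 0.75 × 1611 = 1210 kN.
Bearing (1.5 l_c t F_u ≤ 3.0 d t F_u): upper limit = 3.0·27·8·470 / 1000 = 304.6 kN.
  Edge l_c = 65 − 30/2 = 50 → r_n = 282 kN; interior l_c = 100 − 30 = 70 → r_n = 304.6 kN.
  R_n,bearing = 2·282 + 4·304.6 = 1782 kN → 0.75 × 1782 = 1340 kN.
Bolt shear governs: 1210 kN.

1210 kN (bolt shear governs)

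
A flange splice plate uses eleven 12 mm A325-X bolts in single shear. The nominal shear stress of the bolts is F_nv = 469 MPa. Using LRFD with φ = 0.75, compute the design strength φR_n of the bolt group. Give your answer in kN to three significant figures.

A_b = π × 12² / 4 = 113.1 mm².
R_n = F_nv · A_b · n · n_s = 469 × 113.1 × 11 × 1 / 1000 = 583.5 kN.
Design strength φR_n = 0.75 × 583.5 = 438 kN.

438 kN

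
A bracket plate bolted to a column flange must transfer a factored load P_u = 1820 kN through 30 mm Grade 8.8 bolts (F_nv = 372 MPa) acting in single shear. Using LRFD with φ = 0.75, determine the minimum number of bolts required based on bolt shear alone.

A_b = π·30²/4 = 706.9 mm².
Per-bolt design strength φR_n = 0.75 × 372 × 706.9 × 1 / 1000 = 197.2 kN.
n ≥ 1820 / 197.2 = 9.229 → use 10 bolts.

10 bolts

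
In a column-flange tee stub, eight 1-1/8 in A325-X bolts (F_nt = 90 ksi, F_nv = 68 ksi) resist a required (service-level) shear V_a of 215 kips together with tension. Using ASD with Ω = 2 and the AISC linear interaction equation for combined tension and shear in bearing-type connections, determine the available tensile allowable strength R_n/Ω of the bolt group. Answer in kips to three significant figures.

181 kips

A_b = π·1.125²/4 = 0.994 in²; f_rv = 215 / (8 × 0.994) = 27.04 ksi.
F'_nt = 1.3 F_nt − (Ω F_nt / F_nv) f_rv = 1.3·90 − (2·90/68)·27.04 = 45.43 ksi, capped at F_nt → F'_nt = 45.43 ksi.
R_n = F'_nt · A_b · n = 45.43 × 0.994 × 8 = 361.3 kips.
Allowable strength R_n/Ω = 361.3 / 2 = 181 kips.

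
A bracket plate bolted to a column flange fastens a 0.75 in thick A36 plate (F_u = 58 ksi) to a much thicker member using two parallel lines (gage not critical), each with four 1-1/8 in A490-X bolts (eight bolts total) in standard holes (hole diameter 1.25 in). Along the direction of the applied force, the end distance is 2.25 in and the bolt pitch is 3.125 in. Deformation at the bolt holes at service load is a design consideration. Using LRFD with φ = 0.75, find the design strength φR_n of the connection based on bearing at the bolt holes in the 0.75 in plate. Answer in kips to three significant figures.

568 kips

Per bolt r_n = 1.2 l_c t F_u ≤ 2.4 d t F_u; upper limit = 2.4 × 1.125 × 0.75 × 58 = 117.4 kips.
Edge bolt: l_c = 2.25 − 1.25/2 = 1.625 in → 1.2 × 1.625 × 0.75 × 58 = 84.82 → r_n = 84.82 kips.
Interior bolts: l_c = 3.125 − 1.25 = 1.875 in → 1.2 × 1.875 × 0.75 × 58 = 97.88 → r_n = 97.88 kips.
R_n = 2 × 84.82 + 6 × 97.88 = 756.9 kips.
Design strength φR_n = 0.75 × 756.9 = 568 kips.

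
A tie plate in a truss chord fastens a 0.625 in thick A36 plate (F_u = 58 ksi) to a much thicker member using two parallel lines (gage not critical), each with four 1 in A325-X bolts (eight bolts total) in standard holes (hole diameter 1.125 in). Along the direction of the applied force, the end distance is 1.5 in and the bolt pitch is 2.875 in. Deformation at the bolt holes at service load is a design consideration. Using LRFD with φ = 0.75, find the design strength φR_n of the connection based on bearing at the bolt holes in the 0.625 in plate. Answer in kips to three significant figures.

Per bolt r_n = 1.2 l_c t F_u ≤ 2.4 d t F_u; upper limit = 2.4 × 1 × 0.625 × 58 = 87 kips.
Edge bolt: l_c = 1.5 − 1.125/2 = 0.9375 in → 1.2 × 0.9375 × 0.625 × 58 = 40.78 → r_n = 40.78 kips.
Interior bolts: l_c = 2.875 − 1.125 = 1.75 in → 1.2 × 1.75 × 0.625 × 58 = 76.12 → r_n = 76.12 kips.
R_n = 2 × 40.78 + 6 × 76.12 = 538.3 kips.
Design strength φR_n = 0.75 × 538.3 = 404 kips.

404 kips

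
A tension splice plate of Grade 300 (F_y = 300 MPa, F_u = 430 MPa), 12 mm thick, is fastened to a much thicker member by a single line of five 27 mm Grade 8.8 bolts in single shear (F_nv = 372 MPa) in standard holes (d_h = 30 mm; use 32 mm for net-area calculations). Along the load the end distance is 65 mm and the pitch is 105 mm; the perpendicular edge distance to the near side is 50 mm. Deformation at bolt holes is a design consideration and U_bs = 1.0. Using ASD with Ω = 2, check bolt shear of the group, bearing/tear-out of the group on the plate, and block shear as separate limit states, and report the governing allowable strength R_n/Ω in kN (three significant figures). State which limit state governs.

Bolt shear: A_b = π·27²/4 = 572.6 mm²; R_n = 372 × 572.6 × 5 × 1 / 1000 = 1065 kN → 1065 / 2 = 532 kN.
Bearing: edge l_c = 50, r_n = 309.6 kN; interior l_c = 75, r_n = 334.4 kN; R_n = 309.6 + 4·334.4 = 1647 kN → 824 kN.
Block shear: A_gv = 5820, A_nv = 4092, A_nt = 408 mm²; R_n = min(0.6F_uA_nv, 0.6F_yA_gv) + U_bs·F_u·A_nt = 1223 kN → 612 kN.
Bolt shear governs: 532 kN.

532 kN (bolt shear governs)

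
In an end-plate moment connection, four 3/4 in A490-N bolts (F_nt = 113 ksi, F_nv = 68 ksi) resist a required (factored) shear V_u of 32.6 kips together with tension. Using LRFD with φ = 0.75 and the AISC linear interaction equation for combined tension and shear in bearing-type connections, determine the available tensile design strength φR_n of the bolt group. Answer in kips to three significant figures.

A_b = π·0.75²/4 = 0.4418 in²; f_rv = 32.6 / (4 × 0.4418) = 18.45 ksi.
F'_nt = 1.3 F_nt − (F_nt / φF_nv) f_rv = 1.3·113 − (113/(0.75·68))·18.45 = 106 ksi, capped at F_nt → F'_nt = 106 ksi.
R_n = F'_nt · A_b · n = 106 × 0.4418 × 4 = 187.4 kips.
Design strength φR_n = 0.75 × 187.4 = 141 kips.

141 kips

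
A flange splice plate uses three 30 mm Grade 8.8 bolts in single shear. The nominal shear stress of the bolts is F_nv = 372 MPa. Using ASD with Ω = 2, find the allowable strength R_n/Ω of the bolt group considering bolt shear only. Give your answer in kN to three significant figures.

394 kN

A_b = π × 30² / 4 = 706.9 mm².
R_n = F_nv · A_b · n · n_s = 372 × 706.9 × 3 × 1 / 1000 = 788.9 kN.
Allowable strength R_n/Ω = 788.9 / 2 = 394 kN.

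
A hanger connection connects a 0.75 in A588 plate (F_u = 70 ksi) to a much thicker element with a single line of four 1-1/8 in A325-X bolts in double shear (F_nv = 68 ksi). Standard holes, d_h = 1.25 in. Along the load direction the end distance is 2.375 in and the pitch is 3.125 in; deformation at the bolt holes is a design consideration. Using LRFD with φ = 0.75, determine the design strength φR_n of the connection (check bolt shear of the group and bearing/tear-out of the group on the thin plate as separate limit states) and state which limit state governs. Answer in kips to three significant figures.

Bolt shear: A_b = π·1.125²/4 = 0.994 in²; R_n = 68 × 0.994 × 4 × 2 = 540.7 kips → 0.75 × 540.7 = 406 kips.
Bearing (1.2 l_c t F_u ≤ 2.4 d t F_u): upper limit = 2.4·1.125·0.75·70 = 141.8 kips.
  Edge l_c = 2.375 − 1.25/2 = 1.75 → r_n = 110.3 kips; interior l_c = 3.125 − 1.25 = 1.875 → r_n = 118.1 kips.
  R_n,bearing = 1·110.3 + 3·118.1 = 464.6 kips → 0.75 × 464.6 = 348 kips.
Bearing governs: 348 kips.

348 kips (bearing governs)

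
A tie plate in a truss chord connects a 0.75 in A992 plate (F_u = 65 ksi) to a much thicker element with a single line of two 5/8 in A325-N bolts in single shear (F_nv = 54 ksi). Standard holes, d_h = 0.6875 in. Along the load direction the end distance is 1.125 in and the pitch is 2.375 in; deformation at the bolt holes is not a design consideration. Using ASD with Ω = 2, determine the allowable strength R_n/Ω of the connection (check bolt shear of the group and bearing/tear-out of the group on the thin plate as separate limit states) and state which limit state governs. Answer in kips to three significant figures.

16.6 kips (bolt shear governs)

Bolt shear: A_b = π·0.625²/4 = 0.3068 in²; R_n = 54 × 0.3068 × 2 × 1 = 33.13 kips → 33.13 / 2 = 16.6 kips.
Bearing (1.5 l_c t F_u ≤ 3.0 d t F_u): upper limit = 3.0·0.625·0.75·65 = 91.41 kips.
  Edge l_c = 1.125 − 0.6875/2 = 0.7812 → r_n = 57.13 kips; interior l_c = 2.375 − 0.6875 = 1.688 → r_n = 91.41 kips.
  R_n,bearing = 1·57.13 + 1·91.41 = 148.5 kips → 148.5 / 2 = 74.3 kips.
Bolt shear governs: 16.6 kips.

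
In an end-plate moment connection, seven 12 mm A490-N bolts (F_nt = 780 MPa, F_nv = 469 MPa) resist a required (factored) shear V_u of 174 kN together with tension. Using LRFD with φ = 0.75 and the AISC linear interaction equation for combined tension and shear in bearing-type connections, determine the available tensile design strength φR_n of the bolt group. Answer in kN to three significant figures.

A_b = π·12²/4 = 113.1 mm²; f_rv = 174 × 1000 / (7 × 113.1) = 219.8 MPa.
F'_nt = 1.3 F_nt − (F_nt / φF_nv) f_rv = 1.3·780 − (780/(0.75·469))·219.8 = 526.6 MPa, capped at F_nt → F'_nt = 526.6 MPa.
R_n = F'_nt · A_b · n = 526.6 × 113.1 × 7 / 1000 = 416.9 kN.
Design strength φR_n = 0.75 × 416.9 = 313 kN.

313 kN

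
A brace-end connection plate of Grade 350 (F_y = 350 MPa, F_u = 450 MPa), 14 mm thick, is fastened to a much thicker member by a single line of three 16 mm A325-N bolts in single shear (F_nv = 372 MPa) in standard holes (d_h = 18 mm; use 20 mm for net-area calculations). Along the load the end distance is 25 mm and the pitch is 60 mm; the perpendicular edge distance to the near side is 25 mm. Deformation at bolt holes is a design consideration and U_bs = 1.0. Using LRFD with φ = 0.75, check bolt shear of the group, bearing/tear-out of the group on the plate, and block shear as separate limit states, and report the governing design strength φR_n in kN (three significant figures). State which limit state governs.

Bolt shear: A_b = π·16²/4 = 201.1 mm²; R_n = 372 × 201.1 × 3 × 1 / 1000 = 224.4 kN → 0.75 × 224.4 = 168 kN.
Bearing: edge l_c = 16, r_n = 121 kN; interior l_c = 42, r_n = 241.9 kN; R_n = 121 + 2·241.9 = 604.8 kN → 454 kN.
Block shear: A_gv = 2030, A_nv = 1330, A_nt = 210 mm²; R_n = min(0.6F_uA_nv, 0.6F_yA_gv) + U_bs·F_u·A_nt = 453.6 kN → 340 kN.
Bolt shear governs: 168 kN.

168 kN (bolt shear governs)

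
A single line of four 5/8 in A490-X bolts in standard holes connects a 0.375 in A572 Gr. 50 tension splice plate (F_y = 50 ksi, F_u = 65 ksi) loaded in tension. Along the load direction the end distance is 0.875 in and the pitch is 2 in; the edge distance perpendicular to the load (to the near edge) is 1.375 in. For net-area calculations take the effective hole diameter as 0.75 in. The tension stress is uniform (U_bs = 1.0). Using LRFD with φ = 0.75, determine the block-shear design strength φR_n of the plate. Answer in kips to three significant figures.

64.9 kips

Shear plane L_v = 0.875 + 3·2 = 6.875 in; A_gv = 6.875 × 0.375 = 2.578 in².
A_nv = (6.875 − 3.5·0.75) × 0.375 = 1.594 in².
A_nt = (1.375 − 0.5·0.75) × 0.375 = 0.375 in².
0.6 F_u A_nv = 62.16 kips; 0.6 F_y A_gv = 77.34 kips → shear rupture governs the shear term.
R_n = 62.16 + 1.0 × 65 × 0.375 = 86.53 kips.
Design strength φR_n = 0.75 × 86.53 = 64.9 kips.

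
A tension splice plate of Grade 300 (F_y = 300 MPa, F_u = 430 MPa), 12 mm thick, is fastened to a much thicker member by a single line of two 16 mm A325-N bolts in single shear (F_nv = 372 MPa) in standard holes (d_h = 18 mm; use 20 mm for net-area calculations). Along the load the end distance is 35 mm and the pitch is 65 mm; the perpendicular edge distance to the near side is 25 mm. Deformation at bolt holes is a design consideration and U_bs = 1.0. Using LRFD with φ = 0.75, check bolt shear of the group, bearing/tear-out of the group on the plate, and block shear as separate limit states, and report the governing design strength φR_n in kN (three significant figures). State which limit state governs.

Bolt shear: A_b = π·16²/4 = 201.1 mm²; R_n = 372 × 201.1 × 2 × 1 / 1000 = 149.6 kN → 0.75 × 149.6 = 112 kN.
Bearing: edge l_c = 26, r_n = 161 kN; interior l_c = 47, r_n = 198.1 kN; R_n = 161 + 1·198.1 = 359.1 kN → 269 kN.
Block shear: A_gv = 1200, A_nv = 840, A_nt = 180 mm²; R_n = min(0.6F_uA_nv, 0.6F_yA_gv) + U_bs·F_u·A_nt = 293.4 kN → 220 kN.
Bolt shear governs: 112 kN.

112 kN (bolt shear governs)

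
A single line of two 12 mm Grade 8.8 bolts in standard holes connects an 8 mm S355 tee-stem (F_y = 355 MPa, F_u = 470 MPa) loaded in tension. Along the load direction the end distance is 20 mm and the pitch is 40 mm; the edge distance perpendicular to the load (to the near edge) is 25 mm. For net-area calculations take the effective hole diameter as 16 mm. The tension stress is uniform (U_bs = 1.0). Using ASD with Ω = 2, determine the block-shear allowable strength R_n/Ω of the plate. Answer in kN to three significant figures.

Shear plane L_v = 20 + 1·40 = 60 mm; A_gv = 60 × 8 = 480 mm².
A_nv = (60 − 1.5·16) × 8 = 288 mm².
A_nt = (25 − 0.5·16) × 8 = 136 mm².
0.6 F_u A_nv = 81.22 kN; 0.6 F_y A_gv = 102.2 kN → shear rupture governs the shear term.
R_n = 81.22 + 1.0 × 470 × 136 / 1000 = 145.1 kN.
Allowable strength R_n/Ω = 145.1 / 2 = 72.6 kN.

72.6 kN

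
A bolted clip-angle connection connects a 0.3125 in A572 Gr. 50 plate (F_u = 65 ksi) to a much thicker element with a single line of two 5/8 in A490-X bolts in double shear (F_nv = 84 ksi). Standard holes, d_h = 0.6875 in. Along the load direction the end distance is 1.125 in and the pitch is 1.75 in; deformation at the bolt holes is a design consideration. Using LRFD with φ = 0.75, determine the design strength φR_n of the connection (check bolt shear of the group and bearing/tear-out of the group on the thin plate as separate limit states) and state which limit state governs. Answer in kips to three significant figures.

Bolt shear: A_b = π·0.625²/4 = 0.3068 in²; R_n = 84 × 0.3068 × 2 × 2 = 103.1 kips → 0.75 × 103.1 = 77.3 kips.
Bearing (1.2 l_c t F_u ≤ 2.4 d t F_u): upper limit = 2.4·0.625·0.3125·65 = 30.47 kips.
  Edge l_c = 1.125 − 0.6875/2 = 0.7812 → r_n = 19.04 kips; interior l_c = 1.75 − 0.6875 = 1.062 → r_n = 25.9 kips.
  R_n,bearing = 1·19.04 + 1·25.9 = 44.94 kips → 0.75 × 44.94 = 33.7 kips.
Bearing governs: 33.7 kips.

33.7 kips (bearing governs)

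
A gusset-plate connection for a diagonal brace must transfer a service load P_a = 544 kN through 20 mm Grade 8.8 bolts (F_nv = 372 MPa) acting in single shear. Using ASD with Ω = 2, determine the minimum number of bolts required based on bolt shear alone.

10 bolts

A_b = π·20²/4 = 314.2 mm².
Per-bolt allowable strength R_n/Ω = 372 × 314.2 × 1 / 1000 / 2 = 58.43 kN.
n ≥ 544 / 58.43 = 9.31 → use 10 bolts.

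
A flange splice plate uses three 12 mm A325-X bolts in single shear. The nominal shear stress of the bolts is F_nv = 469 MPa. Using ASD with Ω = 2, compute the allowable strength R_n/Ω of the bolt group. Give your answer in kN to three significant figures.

79.6 kN

A_b = π × 12² / 4 = 113.1 mm².
R_n = F_nv · A_b · n · n_s = 469 × 113.1 × 3 × 1 / 1000 = 159.1 kN.
Allowable strength R_n/Ω = 159.1 / 2 = 79.6 kN.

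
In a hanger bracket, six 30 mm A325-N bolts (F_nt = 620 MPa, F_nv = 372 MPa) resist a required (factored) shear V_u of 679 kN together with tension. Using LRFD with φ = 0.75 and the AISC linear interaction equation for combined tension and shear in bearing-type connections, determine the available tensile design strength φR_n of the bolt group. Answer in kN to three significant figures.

A_b = π·30²/4 = 706.9 mm²; f_rv = 679 × 1000 / (6 × 706.9) = 160.1 MPa.
F'_nt = 1.3 F_nt − (F_nt / φF_nv) f_rv = 1.3·620 − (620/(0.75·372))·160.1 = 450.2 MPa, capped at F_nt → F'_nt = 450.2 MPa.
R_n = F'_nt · A_b · n = 450.2 × 706.9 × 6 / 1000 = 1909 kN.
Design strength φR_n = 0.75 × 1909 = 1430 kN.

1430 kN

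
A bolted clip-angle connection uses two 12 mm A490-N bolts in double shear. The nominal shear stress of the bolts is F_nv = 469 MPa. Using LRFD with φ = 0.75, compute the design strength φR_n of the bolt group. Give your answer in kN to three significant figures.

A_b = π × 12² / 4 = 113.1 mm².
R_n = F_nv · A_b · n · n_s = 469 × 113.1 × 2 × 2 / 1000 = 212.2 kN.
Design strength φR_n = 0.75 × 212.2 = 159 kN.

159 kN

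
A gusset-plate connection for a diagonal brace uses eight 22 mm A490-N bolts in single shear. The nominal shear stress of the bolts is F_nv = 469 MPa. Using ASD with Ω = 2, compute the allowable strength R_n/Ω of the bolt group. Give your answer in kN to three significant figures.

713 kN

A_b = π × 22² / 4 = 380.1 mm².
R_n = F_nv · A_b · n · n_s = 469 × 380.1 × 8 × 1 / 1000 = 1426 kN.
Allowable strength R_n/Ω = 1426 / 2 = 713 kN.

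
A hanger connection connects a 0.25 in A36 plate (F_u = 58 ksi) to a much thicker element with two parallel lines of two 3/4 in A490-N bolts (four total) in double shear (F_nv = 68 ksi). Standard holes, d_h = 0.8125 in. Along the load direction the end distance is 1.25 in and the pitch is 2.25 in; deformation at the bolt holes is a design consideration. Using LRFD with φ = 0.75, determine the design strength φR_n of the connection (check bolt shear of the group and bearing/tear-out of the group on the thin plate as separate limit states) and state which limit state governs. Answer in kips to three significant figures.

Bolt shear: A_b = π·0.75²/4 = 0.4418 in²; R_n = 68 × 0.4418 × 4 × 2 = 240.3 kips → 0.75 × 240.3 = 180 kips.
Bearing (1.2 l_c t F_u ≤ 2.4 d t F_u): upper limit = 2.4·0.75·0.25·58 = 26.1 kips.
  Edge l_c = 1.25 − 0.8125/2 = 0.8438 → r_n = 14.68 kips; interior l_c = 2.25 − 0.8125 = 1.438 → r_n = 25.01 kips.
  R_n,bearing = 2·14.68 + 2·25.01 = 79.39 kips → 0.75 × 79.39 = 59.5 kips.
Bearing governs: 59.5 kips.

59.5 kips (bearing governs)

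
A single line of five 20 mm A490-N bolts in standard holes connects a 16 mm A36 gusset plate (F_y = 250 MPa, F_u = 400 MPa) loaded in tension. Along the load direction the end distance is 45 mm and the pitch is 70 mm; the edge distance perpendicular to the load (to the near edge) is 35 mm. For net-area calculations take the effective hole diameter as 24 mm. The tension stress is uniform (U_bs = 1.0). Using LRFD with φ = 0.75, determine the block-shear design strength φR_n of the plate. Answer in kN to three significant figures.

Shear plane L_v = 45 + 4·70 = 325 mm; A_gv = 325 × 16 = 5200 mm².
A_nv = (325 − 4.5·24) × 16 = 3472 mm².
A_nt = (35 − 0.5·24) × 16 = 368 mm².
0.6 F_u A_nv = 833.3 kN; 0.6 F_y A_gv = 780 kN → shear yielding governs the shear term.
R_n = 780 + 1.0 × 400 × 368 / 1000 = 927.2 kN.
Design strength φR_n = 0.75 × 927.2 = 695 kN.

695 kN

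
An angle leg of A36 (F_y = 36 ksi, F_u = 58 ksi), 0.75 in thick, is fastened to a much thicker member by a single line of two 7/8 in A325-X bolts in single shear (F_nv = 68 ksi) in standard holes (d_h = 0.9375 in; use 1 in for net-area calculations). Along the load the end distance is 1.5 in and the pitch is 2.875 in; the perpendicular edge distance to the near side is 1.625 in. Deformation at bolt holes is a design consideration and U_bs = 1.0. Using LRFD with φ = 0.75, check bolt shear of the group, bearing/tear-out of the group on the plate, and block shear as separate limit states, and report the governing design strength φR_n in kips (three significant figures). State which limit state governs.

61.3 kips (bolt shear governs)

Bolt shear: A_b = π·0.875²/4 = 0.6013 in²; R_n = 68 × 0.6013 × 2 × 1 = 81.78 kips → 0.75 × 81.78 = 61.3 kips.
Bearing: edge l_c = 1.031, r_n = 53.83 kips; interior l_c = 1.938, r_n = 91.35 kips; R_n = 53.83 + 1·91.35 = 145.2 kips → 109 kips.
Block shear: A_gv = 3.281, A_nv = 2.156, A_nt = 0.8438 in²; R_n = min(0.6F_uA_nv, 0.6F_yA_gv) + U_bs·F_u·A_nt = 119.8 kips → 89.9 kips.
Bolt shear governs: 61.3 kips.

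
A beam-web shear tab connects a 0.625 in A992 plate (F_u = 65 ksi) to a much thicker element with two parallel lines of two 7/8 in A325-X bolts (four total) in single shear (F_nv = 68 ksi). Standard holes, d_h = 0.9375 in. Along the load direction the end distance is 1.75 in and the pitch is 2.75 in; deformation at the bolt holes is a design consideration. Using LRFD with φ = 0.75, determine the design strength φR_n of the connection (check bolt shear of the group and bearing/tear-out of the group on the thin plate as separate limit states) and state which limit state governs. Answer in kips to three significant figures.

123 kips (bolt shear governs)

Bolt shear: A_b = π·0.875²/4 = 0.6013 in²; R_n = 68 × 0.6013 × 4 × 1 = 163.6 kips → 0.75 × 163.6 = 123 kips.
Bearing (1.2 l_c t F_u ≤ 2.4 d t F_u): upper limit = 2.4·0.875·0.625·65 = 85.31 kips.
  Edge l_c = 1.75 − 0.9375/2 = 1.281 → r_n = 62.46 kips; interior l_c = 2.75 − 0.9375 = 1.812 → r_n = 85.31 kips.
  R_n,bearing = 2·62.46 + 2·85.31 = 295.5 kips → 0.75 × 295.5 = 222 kips.
Bolt shear governs: 123 kips.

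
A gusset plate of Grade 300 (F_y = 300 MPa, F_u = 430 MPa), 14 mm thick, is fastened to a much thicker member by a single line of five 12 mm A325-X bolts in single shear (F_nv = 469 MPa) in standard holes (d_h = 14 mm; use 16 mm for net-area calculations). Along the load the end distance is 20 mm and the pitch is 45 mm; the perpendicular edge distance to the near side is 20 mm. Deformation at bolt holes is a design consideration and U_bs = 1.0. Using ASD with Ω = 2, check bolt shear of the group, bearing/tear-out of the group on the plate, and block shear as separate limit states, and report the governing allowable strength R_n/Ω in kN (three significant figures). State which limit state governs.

Bolt shear: A_b = π·12²/4 = 113.1 mm²; R_n = 469 × 113.1 × 5 × 1 / 1000 = 265.2 kN → 265.2 / 2 = 133 kN.
Bearing: edge l_c = 13, r_n = 93.91 kN; interior l_c = 31, r_n = 173.4 kN; R_n = 93.91 + 4·173.4 = 787.4 kN → 394 kN.
Block shear: A_gv = 2800, A_nv = 1792, A_nt = 168 mm²; R_n = min(0.6F_uA_nv, 0.6F_yA_gv) + U_bs·F_u·A_nt = 534.6 kN → 267 kN.
Bolt shear governs: 133 kN.

133 kN (bolt shear governs)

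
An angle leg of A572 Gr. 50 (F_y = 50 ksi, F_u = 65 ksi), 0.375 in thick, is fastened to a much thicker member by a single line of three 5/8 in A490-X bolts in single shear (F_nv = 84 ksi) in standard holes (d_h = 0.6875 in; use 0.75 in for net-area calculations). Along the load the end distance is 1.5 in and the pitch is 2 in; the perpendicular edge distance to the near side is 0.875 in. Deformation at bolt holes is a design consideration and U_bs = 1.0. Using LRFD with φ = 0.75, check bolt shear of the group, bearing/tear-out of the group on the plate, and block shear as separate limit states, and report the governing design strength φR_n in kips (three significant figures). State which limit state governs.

Bolt shear: A_b = π·0.625²/4 = 0.3068 in²; R_n = 84 × 0.3068 × 3 × 1 = 77.31 kips → 0.75 × 77.31 = 58 kips.
Bearing: edge l_c = 1.156, r_n = 33.82 kips; interior l_c = 1.312, r_n = 36.56 kips; R_n = 33.82 + 2·36.56 = 106.9 kips → 80.2 kips.
Block shear: A_gv = 2.062, A_nv = 1.359, A_nt = 0.1875 in²; R_n = min(0.6F_uA_nv, 0.6F_yA_gv) + U_bs·F_u·A_nt = 65.2 kips → 48.9 kips.
Block shear governs: 48.9 kips.

48.9 kips (block shear governs)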